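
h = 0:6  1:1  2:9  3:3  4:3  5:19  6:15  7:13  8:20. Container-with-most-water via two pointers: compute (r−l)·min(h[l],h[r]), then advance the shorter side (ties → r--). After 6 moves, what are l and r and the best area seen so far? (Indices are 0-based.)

l=6, r=8, best area=57

l=0 r=8: min(6,20)*8=48 best=48 *, l++
l=1 r=8: min(1,20)*7=7 best=48, l++
l=2 r=8: min(9,20)*6=54 best=54 *, l++
l=3 r=8: min(3,20)*5=15 best=54, l++
l=4 r=8: min(3,20)*4=12 best=54, l++
l=5 r=8: min(19,20)*3=57 best=57 *, l++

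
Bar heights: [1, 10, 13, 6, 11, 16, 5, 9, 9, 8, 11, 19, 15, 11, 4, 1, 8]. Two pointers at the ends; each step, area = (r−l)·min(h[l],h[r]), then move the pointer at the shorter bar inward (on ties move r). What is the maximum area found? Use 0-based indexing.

max area = 130

[0,16] min(1,8)*16=16 best=16 * → l++
[1,16] min(10,8)*15=120 best=120 * → r--
[1,15] min(10,1)*14=14 best=120 → r--
[1,14] min(10,4)*13=52 best=120 → r--
[1,13] min(10,11)*12=120 best=120 → l++
[2,13] min(13,11)*11=121 best=121 * → r--
[2,12] min(13,15)*10=130 best=130 * → l++
[3,12] min(6,15)*9=54 best=130 → l++
[4,12] min(11,15)*8=88 best=130 → l++
[5,12] min(16,15)*7=105 best=130 → r--
[5,11] min(16,19)*6=96 best=130 → l++
[6,11] min(5,19)*5=25 best=130 → l++
[7,11] min(9,19)*4=36 best=130 → l++
[8,11] min(9,19)*3=27 best=130 → l++
[9,11] min(8,19)*2=16 best=130 → l++
[10,11] min(11,19)*1=11 best=130 → l++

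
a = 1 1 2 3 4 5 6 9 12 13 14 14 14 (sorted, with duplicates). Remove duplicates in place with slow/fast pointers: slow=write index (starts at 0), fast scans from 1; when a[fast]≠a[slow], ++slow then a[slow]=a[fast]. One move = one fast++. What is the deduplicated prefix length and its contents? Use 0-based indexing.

length 10; prefix = [1, 2, 3, 4, 5, 6, 9, 12, 13, 14]

(s=0,f=1) a[fast]=1=a[slow] dup → fast++
(s=0,f=2) a[fast]=2≠a[slow]=1 write a[1]=2 → slow++,fast++
(s=1,f=3) a[fast]=3≠a[slow]=2 write a[2]=3 → slow++,fast++
(s=2,f=4) a[fast]=4≠a[slow]=3 write a[3]=4 → slow++,fast++
(s=3,f=5) a[fast]=5≠a[slow]=4 write a[4]=5 → slow++,fast++
(s=4,f=6) a[fast]=6≠a[slow]=5 write a[5]=6 → slow++,fast++
(s=5,f=7) a[fast]=9≠a[slow]=6 write a[6]=9 → slow++,fast++
(s=6,f=8) a[fast]=12≠a[slow]=9 write a[7]=12 → slow++,fast++
(s=7,f=9) a[fast]=13≠a[slow]=12 write a[8]=13 → slow++,fast++
(s=8,f=10) a[fast]=14≠a[slow]=13 write a[9]=14 → slow++,fast++
(s=9,f=11) a[fast]=14=a[slow] dup → fast++
(s=9,f=12) a[fast]=14=a[slow] dup → fast++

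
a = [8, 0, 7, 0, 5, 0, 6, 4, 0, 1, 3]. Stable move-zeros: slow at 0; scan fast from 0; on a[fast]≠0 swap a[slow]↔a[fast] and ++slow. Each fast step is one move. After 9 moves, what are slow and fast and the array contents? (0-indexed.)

slow=5, fast=9, a=[8, 7, 5, 6, 4, 0, 0, 0, 0, 1, 3]

(s=0,f=0) a[fast]=8≠0 swap→a[0]=8 → slow++,fast++
(s=1,f=1) a[fast]=0 → fast++
(s=1,f=2) a[fast]=7≠0 swap→a[1]=7 → slow++,fast++
(s=2,f=3) a[fast]=0 → fast++
(s=2,f=4) a[fast]=5≠0 swap→a[2]=5 → slow++,fast++
(s=3,f=5) a[fast]=0 → fast++
(s=3,f=6) a[fast]=6≠0 swap→a[3]=6 → slow++,fast++
(s=4,f=7) a[fast]=4≠0 swap→a[4]=4 → slow++,fast++
(s=5,f=8) a[fast]=0 → fast++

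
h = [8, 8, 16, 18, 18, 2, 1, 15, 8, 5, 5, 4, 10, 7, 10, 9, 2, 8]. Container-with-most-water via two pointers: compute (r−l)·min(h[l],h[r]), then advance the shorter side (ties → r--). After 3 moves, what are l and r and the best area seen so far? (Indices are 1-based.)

l=2, r=16, best area=136

l=1 r=18: min(8,8)*17=136 best=136 *, r--
l=1 r=17: min(8,2)*16=32 best=136, r--
l=1 r=16: min(8,9)*15=120 best=136, l++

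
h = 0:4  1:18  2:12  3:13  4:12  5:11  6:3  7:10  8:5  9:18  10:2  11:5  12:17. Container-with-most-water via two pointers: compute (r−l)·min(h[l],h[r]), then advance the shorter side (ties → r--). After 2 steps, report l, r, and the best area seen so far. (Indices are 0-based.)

l=1, r=11, best area=187

[0,12] min(4,17)*12=48 best=48 * → l++
[1,12] min(18,17)*11=187 best=187 * → r--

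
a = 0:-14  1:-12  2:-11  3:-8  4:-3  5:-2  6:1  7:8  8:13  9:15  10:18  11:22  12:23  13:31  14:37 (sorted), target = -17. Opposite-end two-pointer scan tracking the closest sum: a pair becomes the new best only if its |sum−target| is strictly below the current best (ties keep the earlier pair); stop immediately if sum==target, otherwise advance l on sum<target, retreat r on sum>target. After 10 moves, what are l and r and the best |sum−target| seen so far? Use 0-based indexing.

l=0 r=14: -14+37=23 d=40 *, r--
l=0 r=13: -14+31=17 d=34 *, r--
l=0 r=12: -14+23=9 d=26 *, r--
l=0 r=11: -14+22=8 d=25 *, r--
l=0 r=10: -14+18=4 d=21 *, r--
l=0 r=9: -14+15=1 d=18 *, r--
l=0 r=8: -14+13=-1 d=16 *, r--
l=0 r=7: -14+8=-6 d=11 *, r--
l=0 r=6: -14+1=-13 d=4 *, r--
l=0 r=5: -14+-2=-16 d=1 *, r--

l=0, r=4, best |Δ|=1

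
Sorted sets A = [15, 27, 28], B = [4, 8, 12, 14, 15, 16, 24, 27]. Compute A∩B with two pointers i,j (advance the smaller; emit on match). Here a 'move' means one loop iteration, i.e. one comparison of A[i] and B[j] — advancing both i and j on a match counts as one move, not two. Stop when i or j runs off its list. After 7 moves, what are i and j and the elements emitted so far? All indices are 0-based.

[i=0,j=0] 15>4 → j++
[i=0,j=1] 15>8 → j++
[i=0,j=2] 15>12 → j++
[i=0,j=3] 15>14 → j++
[i=0,j=4] 15==15 emit → i++,j++
[i=1,j=5] 27>16 → j++
[i=1,j=6] 27>24 → j++

i=1, j=7, emitted=[15]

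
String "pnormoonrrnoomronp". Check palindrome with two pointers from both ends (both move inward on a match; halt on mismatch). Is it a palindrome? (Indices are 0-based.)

[0,17] 'p'=='p' → l++,r--
[1,16] 'n'=='n' → l++,r--
[2,15] 'o'=='o' → l++,r--
[3,14] 'r'=='r' → l++,r--
[4,13] 'm'=='m' → l++,r--
[5,12] 'o'=='o' → l++,r--
[6,11] 'o'=='o' → l++,r--
[7,10] 'n'=='n' → l++,r--
[8,9] 'r'=='r' → l++,r--

palindrome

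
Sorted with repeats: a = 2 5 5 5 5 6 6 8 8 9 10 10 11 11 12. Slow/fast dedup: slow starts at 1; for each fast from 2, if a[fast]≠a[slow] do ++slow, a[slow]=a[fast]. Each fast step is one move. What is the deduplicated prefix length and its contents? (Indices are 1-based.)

slow=1 fast=2: a[fast]=5≠a[slow]=2 write a[2]=5, slow++,fast++
slow=2 fast=3: a[fast]=5=a[slow] dup, fast++
slow=2 fast=4: a[fast]=5=a[slow] dup, fast++
slow=2 fast=5: a[fast]=5=a[slow] dup, fast++
slow=2 fast=6: a[fast]=6≠a[slow]=5 write a[3]=6, slow++,fast++
slow=3 fast=7: a[fast]=6=a[slow] dup, fast++
slow=3 fast=8: a[fast]=8≠a[slow]=6 write a[4]=8, slow++,fast++
slow=4 fast=9: a[fast]=8=a[slow] dup, fast++
slow=4 fast=10: a[fast]=9≠a[slow]=8 write a[5]=9, slow++,fast++
slow=5 fast=11: a[fast]=10≠a[slow]=9 write a[6]=10, slow++,fast++
slow=6 fast=12: a[fast]=10=a[slow] dup, fast++
slow=6 fast=13: a[fast]=11≠a[slow]=10 write a[7]=11, slow++,fast++
slow=7 fast=14: a[fast]=11=a[slow] dup, fast++
slow=7 fast=15: a[fast]=12≠a[slow]=11 write a[8]=12, slow++,fast++

length 8; prefix = [2, 5, 6, 8, 9, 10, 11, 12]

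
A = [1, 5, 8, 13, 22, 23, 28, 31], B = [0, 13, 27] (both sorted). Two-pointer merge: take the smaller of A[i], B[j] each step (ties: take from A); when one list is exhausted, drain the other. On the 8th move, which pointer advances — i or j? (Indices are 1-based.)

i=1 j=1: A[i]=1>B[j]=0 take 0, j++
i=1 j=2: A[i]=1<=B[j]=13 take 1, i++
i=2 j=2: A[i]=5<=B[j]=13 take 5, i++
i=3 j=2: A[i]=8<=B[j]=13 take 8, i++
i=4 j=2: A[i]=13<=B[j]=13 take 13, i++
i=5 j=2: A[i]=22>B[j]=13 take 13, j++
i=5 j=3: A[i]=22<=B[j]=27 take 22, i++
i=6 j=3: A[i]=23<=B[j]=27 take 23, i++

i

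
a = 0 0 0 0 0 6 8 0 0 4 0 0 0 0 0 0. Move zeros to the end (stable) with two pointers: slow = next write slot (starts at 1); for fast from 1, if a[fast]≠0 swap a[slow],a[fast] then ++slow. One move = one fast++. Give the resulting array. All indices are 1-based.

[6, 8, 4, 0, 0, 0, 0, 0, 0, 0, 0, 0, 0, 0, 0, 0]

slow=1 fast=1: a[fast]=0, fast++
slow=1 fast=2: a[fast]=0, fast++
slow=1 fast=3: a[fast]=0, fast++
slow=1 fast=4: a[fast]=0, fast++
slow=1 fast=5: a[fast]=0, fast++
slow=1 fast=6: a[fast]=6≠0 swap→a[1]=6, slow++,fast++
slow=2 fast=7: a[fast]=8≠0 swap→a[2]=8, slow++,fast++
slow=3 fast=8: a[fast]=0, fast++
slow=3 fast=9: a[fast]=0, fast++
slow=3 fast=10: a[fast]=4≠0 swap→a[3]=4, slow++,fast++
slow=4 fast=11: a[fast]=0, fast++
slow=4 fast=12: a[fast]=0, fast++
slow=4 fast=13: a[fast]=0, fast++
slow=4 fast=14: a[fast]=0, fast++
slow=4 fast=15: a[fast]=0, fast++
slow=4 fast=16: a[fast]=0, fast++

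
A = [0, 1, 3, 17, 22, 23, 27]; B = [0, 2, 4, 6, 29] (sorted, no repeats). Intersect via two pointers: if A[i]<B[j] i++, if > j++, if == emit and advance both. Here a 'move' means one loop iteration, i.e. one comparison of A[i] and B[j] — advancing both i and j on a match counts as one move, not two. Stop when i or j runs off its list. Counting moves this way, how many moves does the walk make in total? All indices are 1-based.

10 moves

i=1 j=1: 0==0 emit, i++,j++
i=2 j=2: 1<2, i++
i=3 j=2: 3>2, j++
i=3 j=3: 3<4, i++
i=4 j=3: 17>4, j++
i=4 j=4: 17>6, j++
i=4 j=5: 17<29, i++
i=5 j=5: 22<29, i++
i=6 j=5: 23<29, i++
i=7 j=5: 27<29, i++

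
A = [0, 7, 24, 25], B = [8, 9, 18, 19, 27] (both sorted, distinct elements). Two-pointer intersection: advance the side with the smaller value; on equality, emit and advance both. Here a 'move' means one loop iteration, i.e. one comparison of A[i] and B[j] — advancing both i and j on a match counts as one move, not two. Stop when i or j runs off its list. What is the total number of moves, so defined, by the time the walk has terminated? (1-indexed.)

i=1 j=1: 0<8, i++
i=2 j=1: 7<8, i++
i=3 j=1: 24>8, j++
i=3 j=2: 24>9, j++
i=3 j=3: 24>18, j++
i=3 j=4: 24>19, j++
i=3 j=5: 24<27, i++
i=4 j=5: 25<27, i++

8 moves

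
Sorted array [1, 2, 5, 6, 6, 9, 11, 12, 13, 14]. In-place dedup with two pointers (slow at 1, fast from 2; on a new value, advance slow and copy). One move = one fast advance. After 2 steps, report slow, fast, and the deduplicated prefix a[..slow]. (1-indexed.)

(s=1,f=2) a[fast]=2≠a[slow]=1 write a[2]=2 → slow++,fast++
(s=2,f=3) a[fast]=5≠a[slow]=2 write a[3]=5 → slow++,fast++

slow=3, fast=4, prefix=[1, 2, 5]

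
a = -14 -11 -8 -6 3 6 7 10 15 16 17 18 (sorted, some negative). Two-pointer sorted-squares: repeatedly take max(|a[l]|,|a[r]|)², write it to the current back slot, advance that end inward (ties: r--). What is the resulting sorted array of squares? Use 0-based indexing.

[0,11] |-14|<=|18| out[11]=324 → r--
[0,10] |-14|<=|17| out[10]=289 → r--
[0,9] |-14|<=|16| out[9]=256 → r--
[0,8] |-14|<=|15| out[8]=225 → r--
[0,7] |-14|>|10| out[7]=196 → l++
[1,7] |-11|>|10| out[6]=121 → l++
[2,7] |-8|<=|10| out[5]=100 → r--
[2,6] |-8|>|7| out[4]=64 → l++
[3,6] |-6|<=|7| out[3]=49 → r--
[3,5] |-6|<=|6| out[2]=36 → r--
[3,4] |-6|>|3| out[1]=36 → l++
[4,4] |3|<=|3| out[0]=9 → r--

[9, 36, 36, 49, 64, 100, 121, 196, 225, 256, 289, 324]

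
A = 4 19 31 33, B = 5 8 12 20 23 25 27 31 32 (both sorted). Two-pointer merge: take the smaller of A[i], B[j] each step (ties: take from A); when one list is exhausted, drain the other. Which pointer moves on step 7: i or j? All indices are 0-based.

i=0 j=0: A[i]=4<=B[j]=5 take 4, i++
i=1 j=0: A[i]=19>B[j]=5 take 5, j++
i=1 j=1: A[i]=19>B[j]=8 take 8, j++
i=1 j=2: A[i]=19>B[j]=12 take 12, j++
i=1 j=3: A[i]=19<=B[j]=20 take 19, i++
i=2 j=3: A[i]=31>B[j]=20 take 20, j++
i=2 j=4: A[i]=31>B[j]=23 take 23, j++

j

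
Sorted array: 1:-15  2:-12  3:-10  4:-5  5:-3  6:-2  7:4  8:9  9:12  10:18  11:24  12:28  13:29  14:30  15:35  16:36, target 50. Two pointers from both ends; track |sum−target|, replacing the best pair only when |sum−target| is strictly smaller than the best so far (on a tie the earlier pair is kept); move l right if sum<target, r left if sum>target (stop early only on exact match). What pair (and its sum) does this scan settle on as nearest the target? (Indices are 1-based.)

l=1 r=16: -15+36=21 d=29 *, l++
l=2 r=16: -12+36=24 d=26 *, l++
l=3 r=16: -10+36=26 d=24 *, l++
l=4 r=16: -5+36=31 d=19 *, l++
l=5 r=16: -3+36=33 d=17 *, l++
l=6 r=16: -2+36=34 d=16 *, l++
l=7 r=16: 4+36=40 d=10 *, l++
l=8 r=16: 9+36=45 d=5 *, l++
l=9 r=16: 12+36=48 d=2 *, l++
l=10 r=16: 18+36=54 d=4, r--
l=10 r=15: 18+35=53 d=3, r--
l=10 r=14: 18+30=48 d=2, l++
l=11 r=14: 24+30=54 d=4, r--
l=11 r=13: 24+29=53 d=3, r--
l=11 r=12: 24+28=52 d=2, r--

pair (12, 36) with sum 48 (|Δ|=2)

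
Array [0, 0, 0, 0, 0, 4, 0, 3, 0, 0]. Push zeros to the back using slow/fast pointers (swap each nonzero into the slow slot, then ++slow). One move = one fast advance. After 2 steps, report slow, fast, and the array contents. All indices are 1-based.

slow=1, fast=3, a=[0, 0, 0, 0, 0, 4, 0, 3, 0, 0]

slow=1 fast=1: a[fast]=0, fast++
slow=1 fast=2: a[fast]=0, fast++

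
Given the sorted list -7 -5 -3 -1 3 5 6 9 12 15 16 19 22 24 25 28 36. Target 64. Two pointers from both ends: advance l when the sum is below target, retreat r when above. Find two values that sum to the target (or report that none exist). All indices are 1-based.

[1,17] -7+36=29 <64 → l++
[2,17] -5+36=31 <64 → l++
[3,17] -3+36=33 <64 → l++
[4,17] -1+36=35 <64 → l++
[5,17] 3+36=39 <64 → l++
[6,17] 5+36=41 <64 → l++
[7,17] 6+36=42 <64 → l++
[8,17] 9+36=45 <64 → l++
[9,17] 12+36=48 <64 → l++
[10,17] 15+36=51 <64 → l++
[11,17] 16+36=52 <64 → l++
[12,17] 19+36=55 <64 → l++
[13,17] 22+36=58 <64 → l++
[14,17] 24+36=60 <64 → l++
[15,17] 25+36=61 <64 → l++
[16,17] 28+36=64 → found

(28, 36)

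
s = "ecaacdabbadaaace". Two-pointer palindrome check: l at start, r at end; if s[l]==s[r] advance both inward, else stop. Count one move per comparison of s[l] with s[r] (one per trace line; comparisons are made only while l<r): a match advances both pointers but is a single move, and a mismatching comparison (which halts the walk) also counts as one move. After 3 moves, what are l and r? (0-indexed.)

l=3, r=12

l=0 r=15: 'e'=='e', l++,r--
l=1 r=14: 'c'=='c', l++,r--
l=2 r=13: 'a'=='a', l++,r--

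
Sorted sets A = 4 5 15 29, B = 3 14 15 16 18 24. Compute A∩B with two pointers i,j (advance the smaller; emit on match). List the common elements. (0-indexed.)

[i=0,j=0] 4>3 → j++
[i=0,j=1] 4<14 → i++
[i=1,j=1] 5<14 → i++
[i=2,j=1] 15>14 → j++
[i=2,j=2] 15==15 emit → i++,j++
[i=3,j=3] 29>16 → j++
[i=3,j=4] 29>18 → j++
[i=3,j=5] 29>24 → j++

intersection = [15]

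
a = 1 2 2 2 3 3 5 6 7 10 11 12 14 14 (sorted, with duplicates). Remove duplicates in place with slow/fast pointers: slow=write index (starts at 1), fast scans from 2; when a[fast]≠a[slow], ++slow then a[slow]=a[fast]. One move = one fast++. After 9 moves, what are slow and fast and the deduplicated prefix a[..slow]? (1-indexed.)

slow=7, fast=11, prefix=[1, 2, 3, 5, 6, 7, 10]

slow=1 fast=2: a[fast]=2≠a[slow]=1 write a[2]=2, slow++,fast++
slow=2 fast=3: a[fast]=2=a[slow] dup, fast++
slow=2 fast=4: a[fast]=2=a[slow] dup, fast++
slow=2 fast=5: a[fast]=3≠a[slow]=2 write a[3]=3, slow++,fast++
slow=3 fast=6: a[fast]=3=a[slow] dup, fast++
slow=3 fast=7: a[fast]=5≠a[slow]=3 write a[4]=5, slow++,fast++
slow=4 fast=8: a[fast]=6≠a[slow]=5 write a[5]=6, slow++,fast++
slow=5 fast=9: a[fast]=7≠a[slow]=6 write a[6]=7, slow++,fast++
slow=6 fast=10: a[fast]=10≠a[slow]=7 write a[7]=10, slow++,fast++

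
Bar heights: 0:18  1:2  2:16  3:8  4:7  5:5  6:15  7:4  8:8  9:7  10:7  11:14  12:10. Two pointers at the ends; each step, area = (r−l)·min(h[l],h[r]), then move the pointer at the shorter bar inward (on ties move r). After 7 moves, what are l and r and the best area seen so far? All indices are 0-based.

l=0, r=5, best area=154

[0,12] min(18,10)*12=120 best=120 * → r--
[0,11] min(18,14)*11=154 best=154 * → r--
[0,10] min(18,7)*10=70 best=154 → r--
[0,9] min(18,7)*9=63 best=154 → r--
[0,8] min(18,8)*8=64 best=154 → r--
[0,7] min(18,4)*7=28 best=154 → r--
[0,6] min(18,15)*6=90 best=154 → r--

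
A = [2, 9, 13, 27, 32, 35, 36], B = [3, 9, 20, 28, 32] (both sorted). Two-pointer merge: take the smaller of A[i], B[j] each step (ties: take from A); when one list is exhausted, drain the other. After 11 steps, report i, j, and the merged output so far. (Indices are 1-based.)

i=7, j=6, merged so far=[2, 3, 9, 9, 13, 20, 27, 28, 32, 32, 35]

i=1 j=1: A[i]=2<=B[j]=3 take 2, i++
i=2 j=1: A[i]=9>B[j]=3 take 3, j++
i=2 j=2: A[i]=9<=B[j]=9 take 9, i++
i=3 j=2: A[i]=13>B[j]=9 take 9, j++
i=3 j=3: A[i]=13<=B[j]=20 take 13, i++
i=4 j=3: A[i]=27>B[j]=20 take 20, j++
i=4 j=4: A[i]=27<=B[j]=28 take 27, i++
i=5 j=4: A[i]=32>B[j]=28 take 28, j++
i=5 j=5: A[i]=32<=B[j]=32 take 32, i++
i=6 j=5: A[i]=35>B[j]=32 take 32, j++
i=6 j=6: B done, take A[i]=35, i++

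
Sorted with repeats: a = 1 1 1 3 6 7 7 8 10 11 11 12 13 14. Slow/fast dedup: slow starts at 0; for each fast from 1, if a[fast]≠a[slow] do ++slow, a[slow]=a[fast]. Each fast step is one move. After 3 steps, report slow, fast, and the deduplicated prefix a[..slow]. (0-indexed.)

slow=1, fast=4, prefix=[1, 3]

slow=0 fast=1: a[fast]=1=a[slow] dup, fast++
slow=0 fast=2: a[fast]=1=a[slow] dup, fast++
slow=0 fast=3: a[fast]=3≠a[slow]=1 write a[1]=3, slow++,fast++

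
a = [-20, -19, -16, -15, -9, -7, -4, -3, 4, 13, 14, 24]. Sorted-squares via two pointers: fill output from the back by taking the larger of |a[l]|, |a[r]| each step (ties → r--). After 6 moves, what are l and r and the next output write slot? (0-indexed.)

l=0 r=11: |-20|<=|24| out[11]=576, r--
l=0 r=10: |-20|>|14| out[10]=400, l++
l=1 r=10: |-19|>|14| out[9]=361, l++
l=2 r=10: |-16|>|14| out[8]=256, l++
l=3 r=10: |-15|>|14| out[7]=225, l++
l=4 r=10: |-9|<=|14| out[6]=196, r--

l=4, r=9, next write slot=5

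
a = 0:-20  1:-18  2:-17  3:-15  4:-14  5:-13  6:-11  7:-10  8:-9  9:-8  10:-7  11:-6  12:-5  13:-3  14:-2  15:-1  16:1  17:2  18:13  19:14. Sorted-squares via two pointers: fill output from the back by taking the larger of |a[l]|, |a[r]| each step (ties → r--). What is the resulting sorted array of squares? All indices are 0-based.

l=0 r=19: |-20|>|14| out[19]=400, l++
l=1 r=19: |-18|>|14| out[18]=324, l++
l=2 r=19: |-17|>|14| out[17]=289, l++
l=3 r=19: |-15|>|14| out[16]=225, l++
l=4 r=19: |-14|<=|14| out[15]=196, r--
l=4 r=18: |-14|>|13| out[14]=196, l++
l=5 r=18: |-13|<=|13| out[13]=169, r--
l=5 r=17: |-13|>|2| out[12]=169, l++
l=6 r=17: |-11|>|2| out[11]=121, l++
l=7 r=17: |-10|>|2| out[10]=100, l++
l=8 r=17: |-9|>|2| out[9]=81, l++
l=9 r=17: |-8|>|2| out[8]=64, l++
l=10 r=17: |-7|>|2| out[7]=49, l++
l=11 r=17: |-6|>|2| out[6]=36, l++
l=12 r=17: |-5|>|2| out[5]=25, l++
l=13 r=17: |-3|>|2| out[4]=9, l++
l=14 r=17: |-2|<=|2| out[3]=4, r--
l=14 r=16: |-2|>|1| out[2]=4, l++
l=15 r=16: |-1|<=|1| out[1]=1, r--
l=15 r=15: |-1|<=|-1| out[0]=1, r--

[1, 1, 4, 4, 9, 25, 36, 49, 64, 81, 100, 121, 169, 169, 196, 196, 225, 289, 324, 400]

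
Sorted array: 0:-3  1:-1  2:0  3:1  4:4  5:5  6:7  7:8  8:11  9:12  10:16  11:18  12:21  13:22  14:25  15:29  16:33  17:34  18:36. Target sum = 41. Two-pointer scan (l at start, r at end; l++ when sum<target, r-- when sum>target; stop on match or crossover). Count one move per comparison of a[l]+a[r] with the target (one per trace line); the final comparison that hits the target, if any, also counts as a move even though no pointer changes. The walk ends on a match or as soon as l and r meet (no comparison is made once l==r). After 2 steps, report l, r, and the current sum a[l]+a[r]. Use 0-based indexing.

l=2, r=18, sum=36

l=0 r=18: -3+36=33 <41, l++
l=1 r=18: -1+36=35 <41, l++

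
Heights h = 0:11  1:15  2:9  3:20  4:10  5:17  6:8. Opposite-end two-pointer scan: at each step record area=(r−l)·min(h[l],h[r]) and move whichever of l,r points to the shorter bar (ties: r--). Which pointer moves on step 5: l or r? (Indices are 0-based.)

[0,6] min(11,8)*6=48 best=48 * → r--
[0,5] min(11,17)*5=55 best=55 * → l++
[1,5] min(15,17)*4=60 best=60 * → l++
[2,5] min(9,17)*3=27 best=60 → l++
[3,5] min(20,17)*2=34 best=60 → r--

r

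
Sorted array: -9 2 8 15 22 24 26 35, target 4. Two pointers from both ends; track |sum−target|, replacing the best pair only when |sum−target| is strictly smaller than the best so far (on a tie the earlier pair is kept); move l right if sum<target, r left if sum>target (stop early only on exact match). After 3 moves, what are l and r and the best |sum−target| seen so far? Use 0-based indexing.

l=0 r=7: -9+35=26 d=22 *, r--
l=0 r=6: -9+26=17 d=13 *, r--
l=0 r=5: -9+24=15 d=11 *, r--

l=0, r=4, best |Δ|=11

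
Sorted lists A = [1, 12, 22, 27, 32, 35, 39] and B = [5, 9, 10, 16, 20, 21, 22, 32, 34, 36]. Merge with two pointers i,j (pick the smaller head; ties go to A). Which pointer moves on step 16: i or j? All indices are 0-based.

j

[i=0,j=0] A[i]=1<=B[j]=5 take 1 → i++
[i=1,j=0] A[i]=12>B[j]=5 take 5 → j++
[i=1,j=1] A[i]=12>B[j]=9 take 9 → j++
[i=1,j=2] A[i]=12>B[j]=10 take 10 → j++
[i=1,j=3] A[i]=12<=B[j]=16 take 12 → i++
[i=2,j=3] A[i]=22>B[j]=16 take 16 → j++
[i=2,j=4] A[i]=22>B[j]=20 take 20 → j++
[i=2,j=5] A[i]=22>B[j]=21 take 21 → j++
[i=2,j=6] A[i]=22<=B[j]=22 take 22 → i++
[i=3,j=6] A[i]=27>B[j]=22 take 22 → j++
[i=3,j=7] A[i]=27<=B[j]=32 take 27 → i++
[i=4,j=7] A[i]=32<=B[j]=32 take 32 → i++
[i=5,j=7] A[i]=35>B[j]=32 take 32 → j++
[i=5,j=8] A[i]=35>B[j]=34 take 34 → j++
[i=5,j=9] A[i]=35<=B[j]=36 take 35 → i++
[i=6,j=9] A[i]=39>B[j]=36 take 36 → j++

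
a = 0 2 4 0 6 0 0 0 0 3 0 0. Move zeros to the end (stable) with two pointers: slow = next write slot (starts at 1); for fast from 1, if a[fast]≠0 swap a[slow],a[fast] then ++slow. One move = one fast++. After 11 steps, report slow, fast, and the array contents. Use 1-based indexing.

(s=1,f=1) a[fast]=0 → fast++
(s=1,f=2) a[fast]=2≠0 swap→a[1]=2 → slow++,fast++
(s=2,f=3) a[fast]=4≠0 swap→a[2]=4 → slow++,fast++
(s=3,f=4) a[fast]=0 → fast++
(s=3,f=5) a[fast]=6≠0 swap→a[3]=6 → slow++,fast++
(s=4,f=6) a[fast]=0 → fast++
(s=4,f=7) a[fast]=0 → fast++
(s=4,f=8) a[fast]=0 → fast++
(s=4,f=9) a[fast]=0 → fast++
(s=4,f=10) a[fast]=3≠0 swap→a[4]=3 → slow++,fast++
(s=5,f=11) a[fast]=0 → fast++

slow=5, fast=12, a=[2, 4, 6, 3, 0, 0, 0, 0, 0, 0, 0, 0]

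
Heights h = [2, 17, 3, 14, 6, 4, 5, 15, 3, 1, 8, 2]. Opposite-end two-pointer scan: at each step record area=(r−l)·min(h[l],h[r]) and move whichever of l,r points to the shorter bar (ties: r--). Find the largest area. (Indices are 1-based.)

max area = 90

l=1 r=12: min(2,2)*11=22 best=22 *, r--
l=1 r=11: min(2,8)*10=20 best=22, l++
l=2 r=11: min(17,8)*9=72 best=72 *, r--
l=2 r=10: min(17,1)*8=8 best=72, r--
l=2 r=9: min(17,3)*7=21 best=72, r--
l=2 r=8: min(17,15)*6=90 best=90 *, r--
l=2 r=7: min(17,5)*5=25 best=90, r--
l=2 r=6: min(17,4)*4=16 best=90, r--
l=2 r=5: min(17,6)*3=18 best=90, r--
l=2 r=4: min(17,14)*2=28 best=90, r--
l=2 r=3: min(17,3)*1=3 best=90, r--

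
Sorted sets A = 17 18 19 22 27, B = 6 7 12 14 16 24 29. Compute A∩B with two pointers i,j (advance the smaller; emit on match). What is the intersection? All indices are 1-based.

intersection = []

[i=1,j=1] 17>6 → j++
[i=1,j=2] 17>7 → j++
[i=1,j=3] 17>12 → j++
[i=1,j=4] 17>14 → j++
[i=1,j=5] 17>16 → j++
[i=1,j=6] 17<24 → i++
[i=2,j=6] 18<24 → i++
[i=3,j=6] 19<24 → i++
[i=4,j=6] 22<24 → i++
[i=5,j=6] 27>24 → j++
[i=5,j=7] 27<29 → i++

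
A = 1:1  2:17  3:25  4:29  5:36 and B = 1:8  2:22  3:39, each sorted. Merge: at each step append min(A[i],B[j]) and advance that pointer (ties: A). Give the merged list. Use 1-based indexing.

[1, 8, 17, 22, 25, 29, 36, 39]

[i=1,j=1] A[i]=1<=B[j]=8 take 1 → i++
[i=2,j=1] A[i]=17>B[j]=8 take 8 → j++
[i=2,j=2] A[i]=17<=B[j]=22 take 17 → i++
[i=3,j=2] A[i]=25>B[j]=22 take 22 → j++
[i=3,j=3] A[i]=25<=B[j]=39 take 25 → i++
[i=4,j=3] A[i]=29<=B[j]=39 take 29 → i++
[i=5,j=3] A[i]=36<=B[j]=39 take 36 → i++
[i=6,j=3] A done, take B[j]=39 → j++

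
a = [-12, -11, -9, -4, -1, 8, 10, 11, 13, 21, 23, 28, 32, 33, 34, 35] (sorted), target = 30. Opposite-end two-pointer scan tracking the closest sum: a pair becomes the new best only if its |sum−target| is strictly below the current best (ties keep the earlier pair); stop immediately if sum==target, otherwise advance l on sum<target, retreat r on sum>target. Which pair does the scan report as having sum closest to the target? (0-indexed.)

pair (-4, 34) with sum 30 (|Δ|=0)

[0,15] -12+35=23 d=7 * → l++
[1,15] -11+35=24 d=6 * → l++
[2,15] -9+35=26 d=4 * → l++
[3,15] -4+35=31 d=1 * → r--
[3,14] -4+34=30 d=0 * → stop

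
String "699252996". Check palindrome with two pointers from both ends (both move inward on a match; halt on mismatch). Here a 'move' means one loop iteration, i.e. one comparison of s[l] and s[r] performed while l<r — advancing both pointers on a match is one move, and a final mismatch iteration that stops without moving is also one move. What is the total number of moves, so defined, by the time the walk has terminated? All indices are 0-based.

4 moves

[0,8] '6'=='6' → l++,r--
[1,7] '9'=='9' → l++,r--
[2,6] '9'=='9' → l++,r--
[3,5] '2'=='2' → l++,r--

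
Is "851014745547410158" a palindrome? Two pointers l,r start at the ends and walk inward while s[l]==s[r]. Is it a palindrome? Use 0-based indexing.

[0,17] '8'=='8' → l++,r--
[1,16] '5'=='5' → l++,r--
[2,15] '1'=='1' → l++,r--
[3,14] '0'=='0' → l++,r--
[4,13] '1'=='1' → l++,r--
[5,12] '4'=='4' → l++,r--
[6,11] '7'=='7' → l++,r--
[7,10] '4'=='4' → l++,r--
[8,9] '5'=='5' → l++,r--

palindrome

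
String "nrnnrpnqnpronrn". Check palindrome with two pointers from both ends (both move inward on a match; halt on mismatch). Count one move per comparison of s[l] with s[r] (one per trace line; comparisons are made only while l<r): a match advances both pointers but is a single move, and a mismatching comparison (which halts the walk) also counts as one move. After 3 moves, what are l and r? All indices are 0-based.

l=3, r=11

[0,14] 'n'=='n' → l++,r--
[1,13] 'r'=='r' → l++,r--
[2,12] 'n'=='n' → l++,r--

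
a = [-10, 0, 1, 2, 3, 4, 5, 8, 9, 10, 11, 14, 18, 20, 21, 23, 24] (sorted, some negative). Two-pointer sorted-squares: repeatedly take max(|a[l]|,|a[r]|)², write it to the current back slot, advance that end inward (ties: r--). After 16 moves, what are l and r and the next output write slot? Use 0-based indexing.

l=1, r=1, next write slot=0

l=0 r=16: |-10|<=|24| out[16]=576, r--
l=0 r=15: |-10|<=|23| out[15]=529, r--
l=0 r=14: |-10|<=|21| out[14]=441, r--
l=0 r=13: |-10|<=|20| out[13]=400, r--
l=0 r=12: |-10|<=|18| out[12]=324, r--
l=0 r=11: |-10|<=|14| out[11]=196, r--
l=0 r=10: |-10|<=|11| out[10]=121, r--
l=0 r=9: |-10|<=|10| out[9]=100, r--
l=0 r=8: |-10|>|9| out[8]=100, l++
l=1 r=8: |0|<=|9| out[7]=81, r--
l=1 r=7: |0|<=|8| out[6]=64, r--
l=1 r=6: |0|<=|5| out[5]=25, r--
l=1 r=5: |0|<=|4| out[4]=16, r--
l=1 r=4: |0|<=|3| out[3]=9, r--
l=1 r=3: |0|<=|2| out[2]=4, r--
l=1 r=2: |0|<=|1| out[1]=1, r--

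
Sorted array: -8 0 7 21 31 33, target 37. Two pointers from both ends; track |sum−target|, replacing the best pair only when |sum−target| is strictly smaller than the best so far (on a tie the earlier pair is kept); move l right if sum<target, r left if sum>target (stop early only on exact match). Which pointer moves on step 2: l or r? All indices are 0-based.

l

l=0 r=5: -8+33=25 d=12 *, l++
l=1 r=5: 0+33=33 d=4 *, l++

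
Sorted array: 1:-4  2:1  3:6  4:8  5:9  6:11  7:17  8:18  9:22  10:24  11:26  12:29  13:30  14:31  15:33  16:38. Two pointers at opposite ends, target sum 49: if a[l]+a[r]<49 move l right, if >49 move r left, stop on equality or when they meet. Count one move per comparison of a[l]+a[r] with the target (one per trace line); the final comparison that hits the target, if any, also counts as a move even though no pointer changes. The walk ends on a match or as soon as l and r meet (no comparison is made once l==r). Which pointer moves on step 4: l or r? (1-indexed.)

l=1 r=16: -4+38=34 <49, l++
l=2 r=16: 1+38=39 <49, l++
l=3 r=16: 6+38=44 <49, l++
l=4 r=16: 8+38=46 <49, l++

l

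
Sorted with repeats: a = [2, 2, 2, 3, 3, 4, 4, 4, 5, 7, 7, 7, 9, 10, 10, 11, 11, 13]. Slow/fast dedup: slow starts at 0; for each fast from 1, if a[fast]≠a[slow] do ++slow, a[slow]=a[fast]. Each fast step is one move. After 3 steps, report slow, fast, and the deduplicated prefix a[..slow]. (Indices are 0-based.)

slow=0 fast=1: a[fast]=2=a[slow] dup, fast++
slow=0 fast=2: a[fast]=2=a[slow] dup, fast++
slow=0 fast=3: a[fast]=3≠a[slow]=2 write a[1]=3, slow++,fast++

slow=1, fast=4, prefix=[2, 3]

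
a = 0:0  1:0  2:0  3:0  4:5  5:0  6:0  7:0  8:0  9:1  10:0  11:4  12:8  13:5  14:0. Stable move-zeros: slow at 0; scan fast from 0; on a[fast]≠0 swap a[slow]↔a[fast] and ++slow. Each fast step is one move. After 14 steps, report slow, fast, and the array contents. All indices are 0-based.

(s=0,f=0) a[fast]=0 → fast++
(s=0,f=1) a[fast]=0 → fast++
(s=0,f=2) a[fast]=0 → fast++
(s=0,f=3) a[fast]=0 → fast++
(s=0,f=4) a[fast]=5≠0 swap→a[0]=5 → slow++,fast++
(s=1,f=5) a[fast]=0 → fast++
(s=1,f=6) a[fast]=0 → fast++
(s=1,f=7) a[fast]=0 → fast++
(s=1,f=8) a[fast]=0 → fast++
(s=1,f=9) a[fast]=1≠0 swap→a[1]=1 → slow++,fast++
(s=2,f=10) a[fast]=0 → fast++
(s=2,f=11) a[fast]=4≠0 swap→a[2]=4 → slow++,fast++
(s=3,f=12) a[fast]=8≠0 swap→a[3]=8 → slow++,fast++
(s=4,f=13) a[fast]=5≠0 swap→a[4]=5 → slow++,fast++

slow=5, fast=14, a=[5, 1, 4, 8, 5, 0, 0, 0, 0, 0, 0, 0, 0, 0, 0]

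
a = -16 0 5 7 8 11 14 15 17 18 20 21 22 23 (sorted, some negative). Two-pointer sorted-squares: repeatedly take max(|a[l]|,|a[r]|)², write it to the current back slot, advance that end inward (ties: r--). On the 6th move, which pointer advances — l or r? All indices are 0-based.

l=0 r=13: |-16|<=|23| out[13]=529, r--
l=0 r=12: |-16|<=|22| out[12]=484, r--
l=0 r=11: |-16|<=|21| out[11]=441, r--
l=0 r=10: |-16|<=|20| out[10]=400, r--
l=0 r=9: |-16|<=|18| out[9]=324, r--
l=0 r=8: |-16|<=|17| out[8]=289, r--

r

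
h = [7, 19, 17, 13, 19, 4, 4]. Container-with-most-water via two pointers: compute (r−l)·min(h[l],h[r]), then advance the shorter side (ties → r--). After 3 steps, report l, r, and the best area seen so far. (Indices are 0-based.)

l=1, r=4, best area=28

l=0 r=6: min(7,4)*6=24 best=24 *, r--
l=0 r=5: min(7,4)*5=20 best=24, r--
l=0 r=4: min(7,19)*4=28 best=28 *, l++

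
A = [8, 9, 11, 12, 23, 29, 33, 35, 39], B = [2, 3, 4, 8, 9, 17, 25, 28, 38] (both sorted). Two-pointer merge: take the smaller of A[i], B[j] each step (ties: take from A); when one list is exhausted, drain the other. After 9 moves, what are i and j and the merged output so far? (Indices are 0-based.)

i=4, j=5, merged so far=[2, 3, 4, 8, 8, 9, 9, 11, 12]

i=0 j=0: A[i]=8>B[j]=2 take 2, j++
i=0 j=1: A[i]=8>B[j]=3 take 3, j++
i=0 j=2: A[i]=8>B[j]=4 take 4, j++
i=0 j=3: A[i]=8<=B[j]=8 take 8, i++
i=1 j=3: A[i]=9>B[j]=8 take 8, j++
i=1 j=4: A[i]=9<=B[j]=9 take 9, i++
i=2 j=4: A[i]=11>B[j]=9 take 9, j++
i=2 j=5: A[i]=11<=B[j]=17 take 11, i++
i=3 j=5: A[i]=12<=B[j]=17 take 12, i++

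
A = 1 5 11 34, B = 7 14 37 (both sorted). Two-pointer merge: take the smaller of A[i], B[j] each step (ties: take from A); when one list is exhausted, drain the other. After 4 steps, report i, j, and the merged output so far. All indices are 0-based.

[i=0,j=0] A[i]=1<=B[j]=7 take 1 → i++
[i=1,j=0] A[i]=5<=B[j]=7 take 5 → i++
[i=2,j=0] A[i]=11>B[j]=7 take 7 → j++
[i=2,j=1] A[i]=11<=B[j]=14 take 11 → i++

i=3, j=1, merged so far=[1, 5, 7, 11]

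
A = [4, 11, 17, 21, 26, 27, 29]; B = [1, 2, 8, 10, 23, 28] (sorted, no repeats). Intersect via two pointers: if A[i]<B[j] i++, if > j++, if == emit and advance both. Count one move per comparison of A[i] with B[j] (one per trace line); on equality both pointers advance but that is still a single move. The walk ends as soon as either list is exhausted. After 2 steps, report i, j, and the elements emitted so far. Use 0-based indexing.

i=0, j=2, emitted=[]

i=0 j=0: 4>1, j++
i=0 j=1: 4>2, j++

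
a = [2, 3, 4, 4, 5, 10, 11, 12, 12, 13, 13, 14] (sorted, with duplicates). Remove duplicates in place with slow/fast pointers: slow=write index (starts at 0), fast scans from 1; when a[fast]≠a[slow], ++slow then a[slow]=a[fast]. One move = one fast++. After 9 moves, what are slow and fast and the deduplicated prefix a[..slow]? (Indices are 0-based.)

slow=0 fast=1: a[fast]=3≠a[slow]=2 write a[1]=3, slow++,fast++
slow=1 fast=2: a[fast]=4≠a[slow]=3 write a[2]=4, slow++,fast++
slow=2 fast=3: a[fast]=4=a[slow] dup, fast++
slow=2 fast=4: a[fast]=5≠a[slow]=4 write a[3]=5, slow++,fast++
slow=3 fast=5: a[fast]=10≠a[slow]=5 write a[4]=10, slow++,fast++
slow=4 fast=6: a[fast]=11≠a[slow]=10 write a[5]=11, slow++,fast++
slow=5 fast=7: a[fast]=12≠a[slow]=11 write a[6]=12, slow++,fast++
slow=6 fast=8: a[fast]=12=a[slow] dup, fast++
slow=6 fast=9: a[fast]=13≠a[slow]=12 write a[7]=13, slow++,fast++

slow=7, fast=10, prefix=[2, 3, 4, 5, 10, 11, 12, 13]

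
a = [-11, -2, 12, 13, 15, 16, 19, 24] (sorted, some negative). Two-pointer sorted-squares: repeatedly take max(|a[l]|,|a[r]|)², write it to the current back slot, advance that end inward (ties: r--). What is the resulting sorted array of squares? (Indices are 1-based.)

[4, 121, 144, 169, 225, 256, 361, 576]

l=1 r=8: |-11|<=|24| out[8]=576, r--
l=1 r=7: |-11|<=|19| out[7]=361, r--
l=1 r=6: |-11|<=|16| out[6]=256, r--
l=1 r=5: |-11|<=|15| out[5]=225, r--
l=1 r=4: |-11|<=|13| out[4]=169, r--
l=1 r=3: |-11|<=|12| out[3]=144, r--
l=1 r=2: |-11|>|-2| out[2]=121, l++
l=2 r=2: |-2|<=|-2| out[1]=4, r--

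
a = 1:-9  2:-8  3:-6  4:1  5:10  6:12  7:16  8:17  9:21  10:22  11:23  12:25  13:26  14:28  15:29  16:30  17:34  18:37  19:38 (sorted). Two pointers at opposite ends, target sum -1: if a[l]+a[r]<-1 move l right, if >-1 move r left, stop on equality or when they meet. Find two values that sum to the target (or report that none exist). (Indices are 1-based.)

no pair

l=1 r=19: -9+38=29 >-1, r--
l=1 r=18: -9+37=28 >-1, r--
l=1 r=17: -9+34=25 >-1, r--
l=1 r=16: -9+30=21 >-1, r--
l=1 r=15: -9+29=20 >-1, r--
l=1 r=14: -9+28=19 >-1, r--
l=1 r=13: -9+26=17 >-1, r--
l=1 r=12: -9+25=16 >-1, r--
l=1 r=11: -9+23=14 >-1, r--
l=1 r=10: -9+22=13 >-1, r--
l=1 r=9: -9+21=12 >-1, r--
l=1 r=8: -9+17=8 >-1, r--
l=1 r=7: -9+16=7 >-1, r--
l=1 r=6: -9+12=3 >-1, r--
l=1 r=5: -9+10=1 >-1, r--
l=1 r=4: -9+1=-8 <-1, l++
l=2 r=4: -8+1=-7 <-1, l++
l=3 r=4: -6+1=-5 <-1, l++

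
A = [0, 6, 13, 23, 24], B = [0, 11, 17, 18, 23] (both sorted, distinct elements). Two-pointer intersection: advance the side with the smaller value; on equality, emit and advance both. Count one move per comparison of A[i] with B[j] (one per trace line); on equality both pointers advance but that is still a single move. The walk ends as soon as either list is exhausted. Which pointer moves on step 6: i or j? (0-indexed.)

[i=0,j=0] 0==0 emit → i++,j++
[i=1,j=1] 6<11 → i++
[i=2,j=1] 13>11 → j++
[i=2,j=2] 13<17 → i++
[i=3,j=2] 23>17 → j++
[i=3,j=3] 23>18 → j++

j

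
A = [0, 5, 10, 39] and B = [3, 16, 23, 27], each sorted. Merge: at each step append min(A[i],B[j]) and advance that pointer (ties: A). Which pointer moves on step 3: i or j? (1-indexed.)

[i=1,j=1] A[i]=0<=B[j]=3 take 0 → i++
[i=2,j=1] A[i]=5>B[j]=3 take 3 → j++
[i=2,j=2] A[i]=5<=B[j]=16 take 5 → i++

i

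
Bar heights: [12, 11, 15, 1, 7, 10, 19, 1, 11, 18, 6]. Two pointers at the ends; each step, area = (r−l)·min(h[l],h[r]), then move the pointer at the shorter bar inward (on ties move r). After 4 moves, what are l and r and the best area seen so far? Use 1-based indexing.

[1,11] min(12,6)*10=60 best=60 * → r--
[1,10] min(12,18)*9=108 best=108 * → l++
[2,10] min(11,18)*8=88 best=108 → l++
[3,10] min(15,18)*7=105 best=108 → l++

l=4, r=10, best area=108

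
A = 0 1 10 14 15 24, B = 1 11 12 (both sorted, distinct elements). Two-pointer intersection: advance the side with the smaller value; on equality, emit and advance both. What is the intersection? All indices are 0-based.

intersection = [1]

i=0 j=0: 0<1, i++
i=1 j=0: 1==1 emit, i++,j++
i=2 j=1: 10<11, i++
i=3 j=1: 14>11, j++
i=3 j=2: 14>12, j++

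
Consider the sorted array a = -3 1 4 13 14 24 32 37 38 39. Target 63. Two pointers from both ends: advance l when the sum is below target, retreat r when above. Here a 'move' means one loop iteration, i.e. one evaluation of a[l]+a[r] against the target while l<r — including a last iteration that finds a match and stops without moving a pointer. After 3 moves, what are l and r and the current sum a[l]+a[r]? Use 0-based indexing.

[0,9] -3+39=36 <63 → l++
[1,9] 1+39=40 <63 → l++
[2,9] 4+39=43 <63 → l++

l=3, r=9, sum=52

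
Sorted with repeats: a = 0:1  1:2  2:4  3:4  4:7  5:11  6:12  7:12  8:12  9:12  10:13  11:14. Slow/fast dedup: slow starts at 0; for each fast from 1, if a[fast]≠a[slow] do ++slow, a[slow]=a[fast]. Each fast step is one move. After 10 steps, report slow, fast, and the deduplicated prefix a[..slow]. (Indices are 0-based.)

slow=0 fast=1: a[fast]=2≠a[slow]=1 write a[1]=2, slow++,fast++
slow=1 fast=2: a[fast]=4≠a[slow]=2 write a[2]=4, slow++,fast++
slow=2 fast=3: a[fast]=4=a[slow] dup, fast++
slow=2 fast=4: a[fast]=7≠a[slow]=4 write a[3]=7, slow++,fast++
slow=3 fast=5: a[fast]=11≠a[slow]=7 write a[4]=11, slow++,fast++
slow=4 fast=6: a[fast]=12≠a[slow]=11 write a[5]=12, slow++,fast++
slow=5 fast=7: a[fast]=12=a[slow] dup, fast++
slow=5 fast=8: a[fast]=12=a[slow] dup, fast++
slow=5 fast=9: a[fast]=12=a[slow] dup, fast++
slow=5 fast=10: a[fast]=13≠a[slow]=12 write a[6]=13, slow++,fast++

slow=6, fast=11, prefix=[1, 2, 4, 7, 11, 12, 13]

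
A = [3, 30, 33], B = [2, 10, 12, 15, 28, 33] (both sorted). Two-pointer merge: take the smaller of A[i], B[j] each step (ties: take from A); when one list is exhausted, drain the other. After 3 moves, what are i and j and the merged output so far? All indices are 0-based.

i=1, j=2, merged so far=[2, 3, 10]

i=0 j=0: A[i]=3>B[j]=2 take 2, j++
i=0 j=1: A[i]=3<=B[j]=10 take 3, i++
i=1 j=1: A[i]=30>B[j]=10 take 10, j++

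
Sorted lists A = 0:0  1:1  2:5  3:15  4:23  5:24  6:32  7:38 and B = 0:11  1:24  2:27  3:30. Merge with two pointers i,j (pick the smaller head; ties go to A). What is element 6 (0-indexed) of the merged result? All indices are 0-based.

merged[6] = 24

i=0 j=0: A[i]=0<=B[j]=11 take 0, i++
i=1 j=0: A[i]=1<=B[j]=11 take 1, i++
i=2 j=0: A[i]=5<=B[j]=11 take 5, i++
i=3 j=0: A[i]=15>B[j]=11 take 11, j++
i=3 j=1: A[i]=15<=B[j]=24 take 15, i++
i=4 j=1: A[i]=23<=B[j]=24 take 23, i++
i=5 j=1: A[i]=24<=B[j]=24 take 24, i++
i=6 j=1: A[i]=32>B[j]=24 take 24, j++
i=6 j=2: A[i]=32>B[j]=27 take 27, j++
i=6 j=3: A[i]=32>B[j]=30 take 30, j++
i=6 j=4: B done, take A[i]=32, i++
i=7 j=4: B done, take A[i]=38, i++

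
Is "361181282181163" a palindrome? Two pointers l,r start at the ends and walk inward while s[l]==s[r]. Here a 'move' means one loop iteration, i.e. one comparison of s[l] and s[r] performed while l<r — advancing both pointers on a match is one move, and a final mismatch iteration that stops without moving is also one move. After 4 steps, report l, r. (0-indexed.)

l=4, r=10

[0,14] '3'=='3' → l++,r--
[1,13] '6'=='6' → l++,r--
[2,12] '1'=='1' → l++,r--
[3,11] '1'=='1' → l++,r--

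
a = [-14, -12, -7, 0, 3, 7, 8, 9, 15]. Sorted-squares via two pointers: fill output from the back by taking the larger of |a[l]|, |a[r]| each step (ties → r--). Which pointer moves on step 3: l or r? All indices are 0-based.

[0,8] |-14|<=|15| out[8]=225 → r--
[0,7] |-14|>|9| out[7]=196 → l++
[1,7] |-12|>|9| out[6]=144 → l++

l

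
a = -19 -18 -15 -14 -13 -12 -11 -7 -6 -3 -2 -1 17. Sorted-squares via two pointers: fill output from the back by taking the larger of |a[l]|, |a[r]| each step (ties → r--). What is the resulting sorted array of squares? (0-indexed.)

[0,12] |-19|>|17| out[12]=361 → l++
[1,12] |-18|>|17| out[11]=324 → l++
[2,12] |-15|<=|17| out[10]=289 → r--
[2,11] |-15|>|-1| out[9]=225 → l++
[3,11] |-14|>|-1| out[8]=196 → l++
[4,11] |-13|>|-1| out[7]=169 → l++
[5,11] |-12|>|-1| out[6]=144 → l++
[6,11] |-11|>|-1| out[5]=121 → l++
[7,11] |-7|>|-1| out[4]=49 → l++
[8,11] |-6|>|-1| out[3]=36 → l++
[9,11] |-3|>|-1| out[2]=9 → l++
[10,11] |-2|>|-1| out[1]=4 → l++
[11,11] |-1|<=|-1| out[0]=1 → r--

[1, 4, 9, 36, 49, 121, 144, 169, 196, 225, 289, 324, 361]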